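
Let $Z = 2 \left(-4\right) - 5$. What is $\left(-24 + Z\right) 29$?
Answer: $-1073$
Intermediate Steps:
$Z = -13$ ($Z = -8 - 5 = -13$)
$\left(-24 + Z\right) 29 = \left(-24 - 13\right) 29 = \left(-37\right) 29 = -1073$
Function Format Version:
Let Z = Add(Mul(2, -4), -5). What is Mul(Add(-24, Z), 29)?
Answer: -1073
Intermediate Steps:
Z = -13 (Z = Add(-8, -5) = -13)
Mul(Add(-24, Z), 29) = Mul(Add(-24, -13), 29) = Mul(-37, 29) = -1073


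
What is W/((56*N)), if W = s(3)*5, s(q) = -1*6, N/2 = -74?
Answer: 15/4144 ≈ 0.0036197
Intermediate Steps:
N = -148 (N = 2*(-74) = -148)
s(q) = -6
W = -30 (W = -6*5 = -30)
W/((56*N)) = -30/(56*(-148)) = -30/(-8288) = -1/8288*(-30) = 15/4144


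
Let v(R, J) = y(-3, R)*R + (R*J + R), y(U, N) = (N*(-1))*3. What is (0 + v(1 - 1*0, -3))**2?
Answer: 25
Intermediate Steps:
y(U, N) = -3*N (y(U, N) = -N*3 = -3*N)
v(R, J) = R - 3*R**2 + J*R (v(R, J) = (-3*R)*R + (R*J + R) = -3*R**2 + (J*R + R) = -3*R**2 + (R + J*R) = R - 3*R**2 + J*R)
(0 + v(1 - 1*0, -3))**2 = (0 + (1 - 1*0)*(1 - 3 - 3*(1 - 1*0)))**2 = (0 + (1 + 0)*(1 - 3 - 3*(1 + 0)))**2 = (0 + 1*(1 - 3 - 3*1))**2 = (0 + 1*(1 - 3 - 3))**2 = (0 + 1*(-5))**2 = (0 - 5)**2 = (-5)**2 = 25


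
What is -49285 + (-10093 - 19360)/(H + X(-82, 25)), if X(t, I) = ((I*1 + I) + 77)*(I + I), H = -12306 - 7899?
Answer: -682814222/13855 ≈ -49283.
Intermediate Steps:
H = -20205
X(t, I) = 2*I*(77 + 2*I) (X(t, I) = ((I + I) + 77)*(2*I) = (2*I + 77)*(2*I) = (77 + 2*I)*(2*I) = 2*I*(77 + 2*I))
-49285 + (-10093 - 19360)/(H + X(-82, 25)) = -49285 + (-10093 - 19360)/(-20205 + 2*25*(77 + 2*25)) = -49285 - 29453/(-20205 + 2*25*(77 + 50)) = -49285 - 29453/(-20205 + 2*25*127) = -49285 - 29453/(-20205 + 6350) = -49285 - 29453/(-13855) = -49285 - 29453*(-1/13855) = -49285 + 29453/13855 = -682814222/13855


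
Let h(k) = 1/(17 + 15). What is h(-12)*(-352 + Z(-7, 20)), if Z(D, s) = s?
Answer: -83/8 ≈ -10.375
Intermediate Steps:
h(k) = 1/32
h(-12)*(-352 + Z(-7, 20)) = (-352 + 20)/32 = (1/32)*(-332) = -83/8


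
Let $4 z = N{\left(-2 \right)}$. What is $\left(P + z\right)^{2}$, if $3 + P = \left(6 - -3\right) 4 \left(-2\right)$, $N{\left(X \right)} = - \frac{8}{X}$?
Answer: $5476$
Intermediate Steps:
$z = 1$ ($z = \frac{\left(-8\right) \frac{1}{-2}}{4} = \frac{\left(-8\right) \left(- \frac{1}{2}\right)}{4} = \frac{1}{4} \cdot 4 = 1$)
$P = -75$ ($P = -3 + \left(6 - -3\right) 4 \left(-2\right) = -3 + \left(6 + 3\right) 4 \left(-2\right) = -3 + 9 \cdot 4 \left(-2\right) = -3 + 36 \left(-2\right) = -3 - 72 = -75$)
$\left(P + z\right)^{2} = \left(-75 + 1\right)^{2} = \left(-74\right)^{2} = 5476$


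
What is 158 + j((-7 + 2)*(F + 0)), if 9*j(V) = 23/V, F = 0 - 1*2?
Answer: 14243/90 ≈ 158.26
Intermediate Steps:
F = -2 (F = 0 - 2 = -2)
j(V) = 23/(9*V) (j(V) = (23/V)/9 = 23/(9*V))
158 + j((-7 + 2)*(F + 0)) = 158 + 23/(9*(((-7 + 2)*(-2 + 0)))) = 158 + 23/(9*((-5*(-2)))) = 158 + (23/9)/10 = 158 + (23/9)*(1/10) = 158 + 23/90 = 14243/90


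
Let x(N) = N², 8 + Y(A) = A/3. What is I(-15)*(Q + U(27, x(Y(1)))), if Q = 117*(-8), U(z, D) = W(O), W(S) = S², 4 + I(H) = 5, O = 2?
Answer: -932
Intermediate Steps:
Y(A) = -8 + A/3
I(H) = 1 (I(H) = -4 + 5 = 1)
U(z, D) = 4 (U(z, D) = 2² = 4)
Q = -936
I(-15)*(Q + U(27, x(Y(1)))) = 1*(-936 + 4) = 1*(-932) = -932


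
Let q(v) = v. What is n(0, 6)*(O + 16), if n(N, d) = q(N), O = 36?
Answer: 0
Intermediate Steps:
n(N, d) = N
n(0, 6)*(O + 16) = 0*(36 + 16) = 0*52 = 0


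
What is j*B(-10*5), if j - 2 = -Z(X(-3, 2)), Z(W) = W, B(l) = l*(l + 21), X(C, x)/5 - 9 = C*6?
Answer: 68150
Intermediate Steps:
X(C, x) = 45 + 30*C (X(C, x) = 45 + 5*(C*6) = 45 + 5*(6*C) = 45 + 30*C)
B(l) = l*(21 + l)
j = 47 (j = 2 - (45 + 30*(-3)) = 2 - (45 - 90) = 2 - 1*(-45) = 2 + 45 = 47)
j*B(-10*5) = 47*((-10*5)*(21 - 10*5)) = 47*(-50*(21 - 50)) = 47*(-50*(-29)) = 47*1450 = 68150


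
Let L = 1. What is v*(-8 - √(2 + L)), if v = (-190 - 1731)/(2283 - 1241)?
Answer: 7684/521 + 1921*√3/1042 ≈ 17.942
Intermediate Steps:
v = -1921/1042 ≈ -1.8436
v*(-8 - √(2 + L)) = -1921*(-8 - √(2 + 1))/1042 = -1921*(-8 - √3)/1042 = 7684/521 + 1921*√3/1042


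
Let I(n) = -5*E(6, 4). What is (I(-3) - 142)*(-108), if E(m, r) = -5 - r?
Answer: 10476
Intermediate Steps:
I(n) = 45 (I(n) = -5*(-5 - 1*4) = -5*(-5 - 4) = -5*(-9) = 45)
(I(-3) - 142)*(-108) = (45 - 142)*(-108) = -97*(-108) = 10476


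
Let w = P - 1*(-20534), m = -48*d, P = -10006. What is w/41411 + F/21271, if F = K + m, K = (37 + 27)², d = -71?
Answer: 534689232/880853381 ≈ 0.60701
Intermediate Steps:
m = 3408 (m = -48*(-71) = 3408)
w = 10528 (w = -10006 - 1*(-20534) = -10006 + 20534 = 10528)
K = 4096 (K = 64² = 4096)
F = 7504 (F = 4096 + 3408 = 7504)
w/41411 + F/21271 = 10528/41411 + 7504/21271 = 534689232/880853381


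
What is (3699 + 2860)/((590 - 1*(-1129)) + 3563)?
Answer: 6559/5282 ≈ 1.2418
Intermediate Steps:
(3699 + 2860)/((590 - 1*(-1129)) + 3563) = 6559/((590 + 1129) + 3563) = 6559/(1719 + 3563) = 6559/5282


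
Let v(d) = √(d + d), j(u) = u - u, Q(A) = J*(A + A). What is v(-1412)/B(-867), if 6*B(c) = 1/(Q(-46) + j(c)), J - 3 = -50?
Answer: 51888*I*√706 ≈ 1.3787e+6*I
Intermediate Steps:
J = -47 (J = 3 - 50 = -47)
Q(A) = -94*A (Q(A) = -47*(A + A) = -94*A)
j(u) = 0
B(c) = 1/25944 (B(c) = 1/(6*(-94*(-46) + 0)) = 1/(6*(4324 + 0)) = (⅙)/4324 = (⅙)*(1/4324) = 1/25944)
v(d) = √2*√d (v(d) = √(2*d) = √2*√d)
v(-1412)/B(-867) = (√2*√(-1412))/(1/25944) = (√2*(2*I*√353))*25944 = (2*I*√706)*25944 = 51888*I*√706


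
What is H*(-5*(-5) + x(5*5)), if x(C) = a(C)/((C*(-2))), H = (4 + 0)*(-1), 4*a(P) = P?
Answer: -199/2 ≈ -99.500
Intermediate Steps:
a(P) = P/4
H = -4 (H = 4*(-1) = -4)
x(C) = -1/8 (x(C) = (C/4)/((C*(-2))) = (C/4)/((-2*C)) = (C/4)*(-1/(2*C)) = -1/8)
H*(-5*(-5) + x(5*5)) = -4*(-5*(-5) - 1/8) = -4*(25 - 1/8) = -4*199/8 = -199/2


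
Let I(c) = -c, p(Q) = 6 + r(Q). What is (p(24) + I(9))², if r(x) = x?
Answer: 441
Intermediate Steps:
p(Q) = 6 + Q
(p(24) + I(9))² = ((6 + 24) - 1*9)² = (30 - 9)² = 21² = 441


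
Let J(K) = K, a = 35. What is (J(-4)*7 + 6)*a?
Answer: -770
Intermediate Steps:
(J(-4)*7 + 6)*a = (-4*7 + 6)*35 = (-28 + 6)*35 = -22*35 = -770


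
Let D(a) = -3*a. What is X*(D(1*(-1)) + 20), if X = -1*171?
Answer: -3933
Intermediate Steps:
X = -171
X*(D(1*(-1)) + 20) = -171*(-3*(-1) + 20) = -171*(3 + 20) = -171*23 = -3933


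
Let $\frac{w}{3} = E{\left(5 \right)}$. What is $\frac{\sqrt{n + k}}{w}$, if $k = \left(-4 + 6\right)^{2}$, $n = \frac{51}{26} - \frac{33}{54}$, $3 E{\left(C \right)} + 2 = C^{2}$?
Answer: $\frac{\sqrt{8138}}{897} \approx 0.10057$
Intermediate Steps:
$E{\left(C \right)} = - \frac{2}{3} + \frac{C^{2}}{3}$
$w = 23$ ($w = 3 \left(- \frac{2}{3} + \frac{5^{2}}{3}\right) = 3 \left(- \frac{2}{3} + \frac{1}{3} \cdot 25\right) = 3 \left(- \frac{2}{3} + \frac{25}{3}\right) = 3 \cdot \frac{23}{3} = 23$)
$n = \frac{158}{117}$ ($n = 51 \cdot \frac{1}{26} - \frac{11}{18} = \frac{51}{26} - \frac{11}{18} = \frac{158}{117} \approx 1.3504$)
$k = 4$ ($k = 2^{2} = 4$)
$\frac{\sqrt{n + k}}{w} = \frac{\sqrt{\frac{158}{117} + 4}}{23} = \sqrt{\frac{626}{117}} \cdot \frac{1}{23} = \frac{\sqrt{8138}}{39} \cdot \frac{1}{23} = \frac{\sqrt{8138}}{897}$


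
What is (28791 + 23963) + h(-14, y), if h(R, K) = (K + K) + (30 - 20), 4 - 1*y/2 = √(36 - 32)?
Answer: 52772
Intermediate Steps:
y = 4 (y = 8 - 2*√(36 - 32) = 8 - 2*√4 = 8 - 2*2 = 8 - 4 = 4)
h(R, K) = 10 + 2*K (h(R, K) = 2*K + 10 = 10 + 2*K)
(28791 + 23963) + h(-14, y) = (28791 + 23963) + (10 + 2*4) = 52754 + (10 + 8) = 52754 + 18 = 52772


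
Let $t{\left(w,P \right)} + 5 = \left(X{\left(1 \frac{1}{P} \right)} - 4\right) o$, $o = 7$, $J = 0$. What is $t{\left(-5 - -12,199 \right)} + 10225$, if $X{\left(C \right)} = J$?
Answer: $10192$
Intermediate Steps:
$X{\left(C \right)} = 0$
$t{\left(w,P \right)} = -33$ ($t{\left(w,P \right)} = -5 + \left(0 - 4\right) 7 = -5 - 28 = -33$)
$t{\left(-5 - -12,199 \right)} + 10225 = -33 + 10225 = 10192$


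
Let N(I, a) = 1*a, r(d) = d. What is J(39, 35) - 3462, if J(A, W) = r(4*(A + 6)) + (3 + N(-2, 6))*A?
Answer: -2931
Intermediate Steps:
N(I, a) = a
J(A, W) = 24 + 13*A (J(A, W) = 4*(A + 6) + (3 + 6)*A = 4*(6 + A) + 9*A = (24 + 4*A) + 9*A = 24 + 13*A)
J(39, 35) - 3462 = (24 + 13*39) - 3462 = (24 + 507) - 3462 = 531 - 3462 = -2931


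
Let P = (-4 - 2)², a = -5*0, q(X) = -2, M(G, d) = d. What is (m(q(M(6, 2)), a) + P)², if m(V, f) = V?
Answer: 1156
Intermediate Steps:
a = 0
P = 36 (P = (-6)² = 36)
(m(q(M(6, 2)), a) + P)² = (-2 + 36)² = 34² = 1156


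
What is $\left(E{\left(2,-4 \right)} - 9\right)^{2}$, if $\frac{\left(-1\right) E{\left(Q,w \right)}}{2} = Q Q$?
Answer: $289$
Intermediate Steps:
$E{\left(Q,w \right)} = - 2 Q^{2}$ ($E{\left(Q,w \right)} = - 2 Q Q = - 2 Q^{2}$)
$\left(E{\left(2,-4 \right)} - 9\right)^{2} = \left(- 2 \cdot 2^{2} - 9\right)^{2} = \left(\left(-2\right) 4 - 9\right)^{2} = \left(-8 - 9\right)^{2} = \left(-17\right)^{2} = 289$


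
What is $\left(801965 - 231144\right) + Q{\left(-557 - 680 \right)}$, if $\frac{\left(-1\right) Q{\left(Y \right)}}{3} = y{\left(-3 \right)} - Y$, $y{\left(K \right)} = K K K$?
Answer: $567191$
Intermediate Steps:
$y{\left(K \right)} = K^{3}$ ($y{\left(K \right)} = K^{2} K = K^{3}$)
$Q{\left(Y \right)} = 81 + 3 Y$ ($Q{\left(Y \right)} = - 3 \left(\left(-3\right)^{3} - Y\right) = - 3 \left(-27 - Y\right) = 81 + 3 Y$)
$\left(801965 - 231144\right) + Q{\left(-557 - 680 \right)} = \left(801965 - 231144\right) + \left(81 + 3 \left(-557 - 680\right)\right) = 570821 + \left(81 + 3 \left(-557 - 680\right)\right) = 570821 + \left(81 + 3 \left(-1237\right)\right) = 570821 + \left(81 - 3711\right) = 570821 - 3630 = 567191$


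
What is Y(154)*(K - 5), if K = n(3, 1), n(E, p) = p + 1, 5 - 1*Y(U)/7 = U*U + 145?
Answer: 500976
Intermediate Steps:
Y(U) = -980 - 7*U² (Y(U) = 35 - 7*(U*U + 145) = 35 - 7*(U² + 145) = 35 - 7*(145 + U²) = 35 + (-1015 - 7*U²) = -980 - 7*U²)
n(E, p) = 1 + p
K = 2 (K = 1 + 1 = 2)
Y(154)*(K - 5) = (-980 - 7*154²)*(2 - 5) = (-980 - 7*23716)*(-3) = (-980 - 166012)*(-3) = -166992*(-3) = 500976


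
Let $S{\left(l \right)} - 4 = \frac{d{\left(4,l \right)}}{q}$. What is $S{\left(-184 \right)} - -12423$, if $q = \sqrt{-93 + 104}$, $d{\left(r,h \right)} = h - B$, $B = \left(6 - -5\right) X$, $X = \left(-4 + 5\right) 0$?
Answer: $12427 - \frac{184 \sqrt{11}}{11} \approx 12372.0$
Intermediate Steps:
$X = 0$ ($X = 1 \cdot 0 = 0$)
$B = 0$ ($B = \left(6 - -5\right) 0 = \left(6 + 5\right) 0 = 11 \cdot 0 = 0$)
$d{\left(r,h \right)} = h$ ($d{\left(r,h \right)} = h - 0 = h + 0 = h$)
$q = \sqrt{11} \approx 3.3166$
$S{\left(l \right)} = 4 + \frac{l \sqrt{11}}{11}$ ($S{\left(l \right)} = 4 + \frac{l}{\sqrt{11}} = 4 + l \frac{\sqrt{11}}{11} = 4 + \frac{l \sqrt{11}}{11}$)
$S{\left(-184 \right)} - -12423 = \left(4 + \frac{1}{11} \left(-184\right) \sqrt{11}\right) - -12423 = \left(4 - \frac{184 \sqrt{11}}{11}\right) + 12423 = 12427 - \frac{184 \sqrt{11}}{11}$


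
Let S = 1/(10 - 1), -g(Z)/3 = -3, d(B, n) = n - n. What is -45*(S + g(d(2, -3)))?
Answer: -410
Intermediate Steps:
d(B, n) = 0
g(Z) = 9 (g(Z) = -3*(-3) = 9)
S = ⅑ (S = 1/9 = ⅑ ≈ 0.11111)
-45*(S + g(d(2, -3))) = -45*(⅑ + 9) = -45*82/9 = -410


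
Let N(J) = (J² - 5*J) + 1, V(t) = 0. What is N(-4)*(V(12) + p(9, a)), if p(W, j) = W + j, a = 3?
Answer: 444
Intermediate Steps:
N(J) = 1 + J² - 5*J
N(-4)*(V(12) + p(9, a)) = (1 + (-4)² - 5*(-4))*(0 + (9 + 3)) = (1 + 16 + 20)*(0 + 12) = 37*12 = 444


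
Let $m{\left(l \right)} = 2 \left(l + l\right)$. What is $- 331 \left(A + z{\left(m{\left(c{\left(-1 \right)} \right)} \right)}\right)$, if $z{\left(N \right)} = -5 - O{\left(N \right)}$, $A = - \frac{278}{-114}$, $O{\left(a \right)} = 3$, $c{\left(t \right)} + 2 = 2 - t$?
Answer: $\frac{104927}{57} \approx 1840.8$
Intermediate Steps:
$c{\left(t \right)} = - t$ ($c{\left(t \right)} = -2 - \left(-2 + t\right) = - t$)
$A = \frac{139}{57}$ ($A = \left(-278\right) \left(- \frac{1}{114}\right) = \frac{139}{57} \approx 2.4386$)
$m{\left(l \right)} = 4 l$ ($m{\left(l \right)} = 2 \cdot 2 l = 4 l$)
$z{\left(N \right)} = -8$ ($z{\left(N \right)} = -5 - 3 = -8$)
$- 331 \left(A + z{\left(m{\left(c{\left(-1 \right)} \right)} \right)}\right) = - 331 \left(\frac{139}{57} - 8\right) = \left(-331\right) \left(- \frac{317}{57}\right) = \frac{104927}{57}$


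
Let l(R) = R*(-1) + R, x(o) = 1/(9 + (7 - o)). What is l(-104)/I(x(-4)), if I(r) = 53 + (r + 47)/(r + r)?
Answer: 0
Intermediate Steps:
x(o) = 1/(16 - o)
l(R) = 0 (l(R) = -R + R = 0)
I(r) = 53 + (47 + r)/(2*r) (I(r) = 53 + (47 + r)/((2*r)) = 53 + (47 + r)*(1/(2*r)) = 53 + (47 + r)/(2*r))
l(-104)/I(x(-4)) = 0/(((47 + 107*(-1/(-16 - 4)))/(2*((-1/(-16 - 4)))))) = 0/(((47 + 107*(-1/(-20)))/(2*((-1/(-20)))))) = 0/(((47 + 107*(-1*(-1/20)))/(2*((-1*(-1/20)))))) = 0/(((47 + 107*(1/20))/(2*(1/20)))) = 0/(((½)*20*(47 + 107/20))) = 0/(((½)*20*(1047/20))) = 0/(1047/2) = 0*(2/1047) = 0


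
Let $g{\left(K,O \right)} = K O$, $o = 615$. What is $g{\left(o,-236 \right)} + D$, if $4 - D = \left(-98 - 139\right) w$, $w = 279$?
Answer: $-79013$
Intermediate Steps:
$D = 66127$ ($D = 4 - \left(-98 - 139\right) 279 = 4 - \left(-237\right) 279 = 4 - -66123 = 4 + 66123 = 66127$)
$g{\left(o,-236 \right)} + D = 615 \left(-236\right) + 66127 = -145140 + 66127 = -79013$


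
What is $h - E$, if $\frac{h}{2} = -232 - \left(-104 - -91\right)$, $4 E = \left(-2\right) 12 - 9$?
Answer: $- \frac{1719}{4} \approx -429.75$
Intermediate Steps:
$E = - \frac{33}{4}$ ($E = \frac{\left(-2\right) 12 - 9}{4} = \frac{-24 - 9}{4} = \frac{1}{4} \left(-33\right) = - \frac{33}{4} \approx -8.25$)
$h = -438$ ($h = 2 \left(-232 - \left(-104 - -91\right)\right) = 2 \left(-232 - \left(-104 + 91\right)\right) = 2 \left(-232 - -13\right) = 2 \left(-232 + 13\right) = 2 \left(-219\right) = -438$)
$h - E = -438 - - \frac{33}{4} = -438 + \frac{33}{4} = - \frac{1719}{4}$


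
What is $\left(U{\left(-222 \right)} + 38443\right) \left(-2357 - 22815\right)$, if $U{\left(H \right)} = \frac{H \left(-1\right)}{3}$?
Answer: $-969549924$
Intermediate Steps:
$U{\left(H \right)} = - \frac{H}{3}$ ($U{\left(H \right)} = - H \frac{1}{3} = - \frac{H}{3}$)
$\left(U{\left(-222 \right)} + 38443\right) \left(-2357 - 22815\right) = \left(\left(- \frac{1}{3}\right) \left(-222\right) + 38443\right) \left(-2357 - 22815\right) = \left(74 + 38443\right) \left(-25172\right) = 38517 \left(-25172\right) = -969549924$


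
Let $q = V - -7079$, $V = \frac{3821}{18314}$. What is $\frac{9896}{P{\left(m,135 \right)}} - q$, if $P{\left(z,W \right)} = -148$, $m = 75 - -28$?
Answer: $- \frac{4842308035}{677618} \approx -7146.1$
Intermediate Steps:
$m = 103$ ($m = 75 + 28 = 103$)
$V = \frac{3821}{18314}$ ($V = 3821 \cdot \frac{1}{18314} = \frac{3821}{18314} \approx 0.20864$)
$q = \frac{129648627}{18314}$ ($q = \frac{3821}{18314} - -7079 = \frac{3821}{18314} + 7079 = \frac{129648627}{18314} \approx 7079.2$)
$\frac{9896}{P{\left(m,135 \right)}} - q = \frac{9896}{-148} - \frac{129648627}{18314} = 9896 \left(- \frac{1}{148}\right) - \frac{129648627}{18314} = - \frac{2474}{37} - \frac{129648627}{18314} = - \frac{4842308035}{677618}$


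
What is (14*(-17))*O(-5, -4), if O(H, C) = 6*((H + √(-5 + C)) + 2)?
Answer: 4284 - 4284*I ≈ 4284.0 - 4284.0*I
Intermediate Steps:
O(H, C) = 12 + 6*H + 6*√(-5 + C) (O(H, C) = 6*(2 + H + √(-5 + C)) = 12 + 6*H + 6*√(-5 + C))
(14*(-17))*O(-5, -4) = (14*(-17))*(12 + 6*(-5) + 6*√(-5 - 4)) = -238*(12 - 30 + 6*√(-9)) = -238*(12 - 30 + 6*(3*I)) = -238*(12 - 30 + 18*I) = -238*(-18 + 18*I) = 4284 - 4284*I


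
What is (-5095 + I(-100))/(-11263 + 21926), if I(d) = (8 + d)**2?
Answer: 3369/10663 ≈ 0.31595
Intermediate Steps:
(-5095 + I(-100))/(-11263 + 21926) = (-5095 + (8 - 100)**2)/(-11263 + 21926) = (-5095 + (-92)**2)/10663 = (-5095 + 8464)*(1/10663) = 3369*(1/10663) = 3369/10663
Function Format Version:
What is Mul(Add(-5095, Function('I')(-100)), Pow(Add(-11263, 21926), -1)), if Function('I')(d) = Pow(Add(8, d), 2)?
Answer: Rational(3369, 10663) ≈ 0.31595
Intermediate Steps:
Mul(Add(-5095, Function('I')(-100)), Pow(Add(-11263, 21926), -1)) = Mul(Add(-5095, Pow(Add(8, -100), 2)), Pow(Add(-11263, 21926), -1)) = Mul(Add(-5095, Pow(-92, 2)), Pow(10663, -1)) = Mul(Add(-5095, 8464), Rational(1, 10663)) = Mul(3369, Rational(1, 10663)) = Rational(3369, 10663)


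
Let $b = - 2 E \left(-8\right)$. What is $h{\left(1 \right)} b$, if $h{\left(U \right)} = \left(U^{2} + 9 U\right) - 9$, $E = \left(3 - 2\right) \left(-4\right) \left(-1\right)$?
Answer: $64$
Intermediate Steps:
$E = 4$ ($E = 1 \left(-4\right) \left(-1\right) = \left(-4\right) \left(-1\right) = 4$)
$b = 64$ ($b = \left(-2\right) 4 \left(-8\right) = \left(-8\right) \left(-8\right) = 64$)
$h{\left(U \right)} = -9 + U^{2} + 9 U$
$h{\left(1 \right)} b = \left(-9 + 1^{2} + 9 \cdot 1\right) 64 = \left(-9 + 1 + 9\right) 64 = 1 \cdot 64 = 64$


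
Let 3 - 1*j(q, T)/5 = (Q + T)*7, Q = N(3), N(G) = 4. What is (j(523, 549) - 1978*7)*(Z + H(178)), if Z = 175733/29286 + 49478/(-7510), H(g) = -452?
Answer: 275281107288769/18328155 ≈ 1.5020e+7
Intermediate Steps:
Q = 4
Z = -64628939/109968930 (Z = 175733*(1/29286) + 49478*(-1/7510) = 175733/29286 - 24739/3755 = -64628939/109968930 ≈ -0.58770)
j(q, T) = -125 - 35*T (j(q, T) = 15 - 5*(4 + T)*7 = 15 - 5*(28 + 7*T) = 15 + (-140 - 35*T) = -125 - 35*T)
(j(523, 549) - 1978*7)*(Z + H(178)) = ((-125 - 35*549) - 1978*7)*(-64628939/109968930 - 452) = ((-125 - 19215) - 13846)*(-49770585299/109968930) = (-19340 - 13846)*(-49770585299/109968930) = -33186*(-49770585299/109968930) = 275281107288769/18328155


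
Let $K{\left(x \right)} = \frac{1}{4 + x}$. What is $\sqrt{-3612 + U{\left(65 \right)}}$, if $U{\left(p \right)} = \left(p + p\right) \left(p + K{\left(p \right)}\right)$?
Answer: $\frac{8 \sqrt{360042}}{69} \approx 69.569$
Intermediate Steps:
$U{\left(p \right)} = 2 p \left(p + \frac{1}{4 + p}\right)$ ($U{\left(p \right)} = \left(p + p\right) \left(p + \frac{1}{4 + p}\right) = 2 p \left(p + \frac{1}{4 + p}\right)$)
$\sqrt{-3612 + U{\left(65 \right)}} = \sqrt{-3612 + 2 \cdot 65 \frac{1}{4 + 65} \left(1 + 65 \left(4 + 65\right)\right)} = \sqrt{-3612 + 2 \cdot 65 \cdot \frac{1}{69} \left(1 + 65 \cdot 69\right)} = \sqrt{-3612 + 2 \cdot 65 \cdot \frac{1}{69} \left(1 + 4485\right)} = \sqrt{-3612 + 2 \cdot 65 \cdot \frac{1}{69} \cdot 4486} = \sqrt{-3612 + \frac{583180}{69}} = \sqrt{\frac{333952}{69}} = \frac{8 \sqrt{360042}}{69}$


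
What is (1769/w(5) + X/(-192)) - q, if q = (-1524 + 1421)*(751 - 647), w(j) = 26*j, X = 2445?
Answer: 44565553/4160 ≈ 10713.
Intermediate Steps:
q = -10712 (q = -103*104 = -10712)
(1769/w(5) + X/(-192)) - q = (1769/((26*5)) + 2445/(-192)) - 1*(-10712) = (1769/130 + 2445*(-1/192)) + 10712 = (1769*(1/130) - 815/64) + 10712 = (1769/130 - 815/64) + 10712 = 3633/4160 + 10712 = 44565553/4160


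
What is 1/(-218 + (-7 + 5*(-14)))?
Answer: -1/295 ≈ -0.0033898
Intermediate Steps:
1/(-218 + (-7 + 5*(-14))) = 1/(-218 + (-7 - 70)) = 1/(-218 - 77) = 1/(-295) = -1/295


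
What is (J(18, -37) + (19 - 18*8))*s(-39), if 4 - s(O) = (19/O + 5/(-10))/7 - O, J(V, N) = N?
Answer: 73413/13 ≈ 5647.2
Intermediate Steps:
s(O) = 57/14 + O - 19/(7*O) (s(O) = 4 - ((19/O + 5/(-10))/7 - O) = 4 - ((19/O + 5*(-1/10))*(1/7) - O) = 4 - ((19/O - 1/2)*(1/7) - O) = 4 - ((-1/2 + 19/O)*(1/7) - O) = 4 - ((-1/14 + 19/(7*O)) - O) = 4 - (-1/14 - O + 19/(7*O)) = 4 + (1/14 + O - 19/(7*O)) = 57/14 + O - 19/(7*O))
(J(18, -37) + (19 - 18*8))*s(-39) = (-37 + (19 - 18*8))*(57/14 - 39 - 19/7/(-39)) = (-37 + (19 - 144))*(57/14 - 39 - 19/7*(-1/39)) = (-37 - 125)*(57/14 - 39 + 19/273) = -162*(-2719/78) = 73413/13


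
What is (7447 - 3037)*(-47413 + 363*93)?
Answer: -60214140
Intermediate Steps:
(7447 - 3037)*(-47413 + 363*93) = 4410*(-47413 + 33759) = 4410*(-13654) = -60214140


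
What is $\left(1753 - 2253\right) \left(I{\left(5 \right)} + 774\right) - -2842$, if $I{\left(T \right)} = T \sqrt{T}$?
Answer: $-384158 - 2500 \sqrt{5} \approx -3.8975 \cdot 10^{5}$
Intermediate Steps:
$I{\left(T \right)} = T^{\frac{3}{2}}$
$\left(1753 - 2253\right) \left(I{\left(5 \right)} + 774\right) - -2842 = \left(1753 - 2253\right) \left(5^{\frac{3}{2}} + 774\right) - -2842 = - 500 \left(5 \sqrt{5} + 774\right) + 2842 = - 500 \left(774 + 5 \sqrt{5}\right) + 2842 = \left(-387000 - 2500 \sqrt{5}\right) + 2842 = -384158 - 2500 \sqrt{5}$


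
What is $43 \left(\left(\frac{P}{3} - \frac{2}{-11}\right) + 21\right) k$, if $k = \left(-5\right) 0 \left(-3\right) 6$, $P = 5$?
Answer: $0$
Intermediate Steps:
$k = 0$ ($k = 0 \left(-3\right) 6 = 0 \cdot 6 = 0$)
$43 \left(\left(\frac{P}{3} - \frac{2}{-11}\right) + 21\right) k = 43 \left(\left(\frac{5}{3} - \frac{2}{-11}\right) + 21\right) 0 = 43 \left(\left(5 \cdot \frac{1}{3} - - \frac{2}{11}\right) + 21\right) 0 = 43 \left(\left(\frac{5}{3} + \frac{2}{11}\right) + 21\right) 0 = 43 \left(\frac{61}{33} + 21\right) 0 = 43 \cdot \frac{754}{33} \cdot 0 = \frac{32422}{33} \cdot 0 = 0$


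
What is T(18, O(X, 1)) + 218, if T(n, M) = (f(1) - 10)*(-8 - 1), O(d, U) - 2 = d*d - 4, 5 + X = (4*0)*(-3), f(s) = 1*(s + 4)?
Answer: 263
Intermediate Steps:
f(s) = 4 + s (f(s) = 1*(4 + s) = 4 + s)
X = -5 (X = -5 + (4*0)*(-3) = -5 + 0*(-3) = -5 + 0 = -5)
O(d, U) = -2 + d² (O(d, U) = 2 + (d*d - 4) = 2 + (d² - 4) = 2 + (-4 + d²) = -2 + d²)
T(n, M) = 45 (T(n, M) = ((4 + 1) - 10)*(-8 - 1) = (5 - 10)*(-9) = -5*(-9) = 45)
T(18, O(X, 1)) + 218 = 45 + 218 = 263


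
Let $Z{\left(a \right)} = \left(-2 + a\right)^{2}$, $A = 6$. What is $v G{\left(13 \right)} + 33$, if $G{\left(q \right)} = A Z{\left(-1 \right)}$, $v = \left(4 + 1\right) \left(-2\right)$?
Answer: $-507$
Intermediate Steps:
$v = -10$ ($v = 5 \left(-2\right) = -10$)
$G{\left(q \right)} = 54$ ($G{\left(q \right)} = 6 \left(-2 - 1\right)^{2} = 6 \left(-3\right)^{2} = 6 \cdot 9 = 54$)
$v G{\left(13 \right)} + 33 = \left(-10\right) 54 + 33 = -540 + 33 = -507$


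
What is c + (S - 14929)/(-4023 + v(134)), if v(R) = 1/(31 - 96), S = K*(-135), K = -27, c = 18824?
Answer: 1230783541/65374 ≈ 18827.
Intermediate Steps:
S = 3645 (S = -27*(-135) = 3645)
v(R) = -1/65 (v(R) = 1/(-65) = -1/65)
c + (S - 14929)/(-4023 + v(134)) = 18824 + (3645 - 14929)/(-4023 - 1/65) = 18824 - 11284/(-261496/65) = 18824 - 11284*(-65/261496) = 18824 + 183365/65374 = 1230783541/65374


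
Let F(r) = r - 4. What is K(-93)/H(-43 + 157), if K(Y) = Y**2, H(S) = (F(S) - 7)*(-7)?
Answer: -8649/721 ≈ -11.996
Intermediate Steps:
F(r) = -4 + r
H(S) = 77 - 7*S (H(S) = ((-4 + S) - 7)*(-7) = (-11 + S)*(-7) = 77 - 7*S)
K(-93)/H(-43 + 157) = (-93)**2/(77 - 7*(-43 + 157)) = 8649/(77 - 7*114) = 8649/(77 - 798) = 8649/(-721) = 8649*(-1/721) = -8649/721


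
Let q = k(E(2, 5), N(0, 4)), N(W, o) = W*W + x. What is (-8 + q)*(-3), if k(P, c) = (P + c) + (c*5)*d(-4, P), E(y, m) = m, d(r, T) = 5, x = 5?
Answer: -381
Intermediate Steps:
N(W, o) = 5 + W**2 (N(W, o) = W*W + 5 = W**2 + 5 = 5 + W**2)
k(P, c) = P + 26*c (k(P, c) = (P + c) + (c*5)*5 = (P + c) + (5*c)*5 = (P + c) + 25*c = P + 26*c)
q = 135 (q = 5 + 26*(5 + 0**2) = 5 + 26*(5 + 0) = 5 + 26*5 = 5 + 130 = 135)
(-8 + q)*(-3) = (-8 + 135)*(-3) = 127*(-3) = -381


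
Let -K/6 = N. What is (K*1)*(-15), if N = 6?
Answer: 540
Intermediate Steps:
K = -36 (K = -6*6 = -36)
(K*1)*(-15) = -36*1*(-15) = -36*(-15) = 540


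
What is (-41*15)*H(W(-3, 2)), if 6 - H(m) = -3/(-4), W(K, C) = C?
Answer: -12915/4 ≈ -3228.8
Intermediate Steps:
H(m) = 21/4 (H(m) = 6 - (-3)/(-4) = 6 - (-3)*(-1)/4 = 6 - 1*3/4 = 6 - 3/4 = 21/4)
(-41*15)*H(W(-3, 2)) = -41*15*(21/4) = -615*21/4 = -12915/4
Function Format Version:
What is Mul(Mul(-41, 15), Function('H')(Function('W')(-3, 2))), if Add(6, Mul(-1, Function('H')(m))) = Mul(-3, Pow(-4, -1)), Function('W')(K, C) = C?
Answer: Rational(-12915, 4) ≈ -3228.8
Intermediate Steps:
Function('H')(m) = Rational(21, 4) (Function('H')(m) = Add(6, Mul(-1, Mul(-3, Pow(-4, -1)))) = Add(6, Mul(-1, Mul(-3, Rational(-1, 4)))) = Add(6, Mul(-1, Rational(3, 4))) = Add(6, Rational(-3, 4)) = Rational(21, 4))
Mul(Mul(-41, 15), Function('H')(Function('W')(-3, 2))) = Mul(Mul(-41, 15), Rational(21, 4)) = Mul(-615, Rational(21, 4)) = Rational(-12915, 4)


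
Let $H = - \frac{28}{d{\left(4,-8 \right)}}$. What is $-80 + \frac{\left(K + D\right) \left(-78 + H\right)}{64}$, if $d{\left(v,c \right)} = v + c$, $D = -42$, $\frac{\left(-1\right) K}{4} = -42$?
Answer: $- \frac{7033}{32} \approx -219.78$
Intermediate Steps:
$K = 168$ ($K = \left(-4\right) \left(-42\right) = 168$)
$d{\left(v,c \right)} = c + v$
$H = 7$ ($H = - \frac{28}{-8 + 4} = - \frac{28}{-4} = \left(-28\right) \left(- \frac{1}{4}\right) = 7$)
$-80 + \frac{\left(K + D\right) \left(-78 + H\right)}{64} = -80 + \frac{\left(168 - 42\right) \left(-78 + 7\right)}{64} = -80 + 126 \left(-71\right) \frac{1}{64} = -80 - \frac{4473}{32} = - \frac{7033}{32}$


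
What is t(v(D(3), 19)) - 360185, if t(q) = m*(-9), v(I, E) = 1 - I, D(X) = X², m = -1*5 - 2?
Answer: -360122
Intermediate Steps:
m = -7 (m = -5 - 2 = -7)
t(q) = 63 (t(q) = -7*(-9) = 63)
t(v(D(3), 19)) - 360185 = 63 - 360185 = -360122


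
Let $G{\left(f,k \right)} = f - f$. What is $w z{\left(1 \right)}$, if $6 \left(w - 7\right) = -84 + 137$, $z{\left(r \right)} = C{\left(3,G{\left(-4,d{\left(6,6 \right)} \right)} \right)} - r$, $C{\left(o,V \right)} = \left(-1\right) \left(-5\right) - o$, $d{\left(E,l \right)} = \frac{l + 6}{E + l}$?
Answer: $\frac{95}{6} \approx 15.833$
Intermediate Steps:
$d{\left(E,l \right)} = \frac{6 + l}{E + l}$
$G{\left(f,k \right)} = 0$
$C{\left(o,V \right)} = 5 - o$
$z{\left(r \right)} = 2 - r$ ($z{\left(r \right)} = \left(5 - 3\right) - r = 2 - r$)
$w = \frac{95}{6}$ ($w = 7 + \frac{-84 + 137}{6} = 7 + \frac{1}{6} \cdot 53 = 7 + \frac{53}{6} = \frac{95}{6} \approx 15.833$)
$w z{\left(1 \right)} = \frac{95 \left(2 - 1\right)}{6} = \frac{95}{6} \cdot 1 = \frac{95}{6}$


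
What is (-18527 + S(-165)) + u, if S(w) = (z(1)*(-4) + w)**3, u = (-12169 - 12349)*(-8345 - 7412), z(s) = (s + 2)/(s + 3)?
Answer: 381569967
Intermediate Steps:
z(s) = (2 + s)/(3 + s)
u = 386330126 (u = -24518*(-15757) = 386330126)
S(w) = (-3 + w)**3 (S(w) = (((2 + 1)/(3 + 1))*(-4) + w)**3 = ((3/4)*(-4) + w)**3 = (-3 + w)**3)
(-18527 + S(-165)) + u = (-18527 + (-3 - 165)**3) + 386330126 = (-18527 + (-168)**3) + 386330126 = (-18527 - 4741632) + 386330126 = -4760159 + 386330126 = 381569967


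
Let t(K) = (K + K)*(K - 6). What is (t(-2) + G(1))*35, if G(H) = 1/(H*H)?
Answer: 1155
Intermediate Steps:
G(H) = H⁻² (G(H) = 1/(H²) = H⁻²)
t(K) = 2*K*(-6 + K) (t(K) = (2*K)*(-6 + K) = 2*K*(-6 + K))
(t(-2) + G(1))*35 = (2*(-2)*(-6 - 2) + 1⁻²)*35 = (2*(-2)*(-8) + 1)*35 = (32 + 1)*35 = 33*35 = 1155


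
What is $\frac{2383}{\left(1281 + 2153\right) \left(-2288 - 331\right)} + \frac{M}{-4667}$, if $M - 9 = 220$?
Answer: $- \frac{2070666395}{41973345882} \approx -0.049333$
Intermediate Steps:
$M = 229$ ($M = 9 + 220 = 229$)
$\frac{2383}{\left(1281 + 2153\right) \left(-2288 - 331\right)} + \frac{M}{-4667} = \frac{2383}{\left(1281 + 2153\right) \left(-2288 - 331\right)} + \frac{229}{-4667} = \frac{2383}{3434 \left(-2619\right)} + 229 \left(- \frac{1}{4667}\right) = \frac{2383}{-8993646} - \frac{229}{4667} = 2383 \left(- \frac{1}{8993646}\right) - \frac{229}{4667} = - \frac{2383}{8993646} - \frac{229}{4667} = - \frac{2070666395}{41973345882}$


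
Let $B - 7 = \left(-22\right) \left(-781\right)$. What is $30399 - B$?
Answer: $13210$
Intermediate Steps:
$B = 17189$ ($B = 7 - -17182 = 7 + 17182 = 17189$)
$30399 - B = 30399 - 17189 = 13210$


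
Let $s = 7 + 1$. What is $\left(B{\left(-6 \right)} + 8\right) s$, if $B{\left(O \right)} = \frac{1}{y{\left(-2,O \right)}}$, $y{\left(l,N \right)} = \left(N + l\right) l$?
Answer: $\frac{129}{2} \approx 64.5$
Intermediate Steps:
$y{\left(l,N \right)} = l \left(N + l\right)$
$s = 8$
$B{\left(O \right)} = \frac{1}{4 - 2 O}$ ($B{\left(O \right)} = \frac{1}{\left(-2\right) \left(O - 2\right)} = \frac{1}{\left(-2\right) \left(-2 + O\right)} = \frac{1}{4 - 2 O}$)
$\left(B{\left(-6 \right)} + 8\right) s = \left(\frac{1}{2 \left(2 - -6\right)} + 8\right) 8 = \left(\frac{1}{2 \left(2 + 6\right)} + 8\right) 8 = \left(\frac{1}{2 \cdot 8} + 8\right) 8 = \left(\frac{1}{2} \cdot \frac{1}{8} + 8\right) 8 = \left(\frac{1}{16} + 8\right) 8 = \frac{129}{16} \cdot 8 = \frac{129}{2}$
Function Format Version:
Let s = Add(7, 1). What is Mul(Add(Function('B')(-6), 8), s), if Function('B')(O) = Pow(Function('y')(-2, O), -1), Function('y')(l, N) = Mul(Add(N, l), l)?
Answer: Rational(129, 2) ≈ 64.500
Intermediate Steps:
Function('y')(l, N) = Mul(l, Add(N, l))
s = 8
Function('B')(O) = Pow(Add(4, Mul(-2, O)), -1) (Function('B')(O) = Pow(Mul(-2, Add(O, -2)), -1) = Pow(Mul(-2, Add(-2, O)), -1) = Pow(Add(4, Mul(-2, O)), -1))
Mul(Add(Function('B')(-6), 8), s) = Mul(Add(Mul(Rational(1, 2), Pow(Add(2, Mul(-1, -6)), -1)), 8), 8) = Mul(Add(Mul(Rational(1, 2), Pow(Add(2, 6), -1)), 8), 8) = Mul(Add(Mul(Rational(1, 2), Pow(8, -1)), 8), 8) = Mul(Add(Mul(Rational(1, 2), Rational(1, 8)), 8), 8) = Mul(Add(Rational(1, 16), 8), 8) = Mul(Rational(129, 16), 8) = Rational(129, 2)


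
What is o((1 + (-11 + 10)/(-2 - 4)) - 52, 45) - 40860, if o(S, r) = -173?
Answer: -41033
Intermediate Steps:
o((1 + (-11 + 10)/(-2 - 4)) - 52, 45) - 40860 = -173 - 40860 = -41033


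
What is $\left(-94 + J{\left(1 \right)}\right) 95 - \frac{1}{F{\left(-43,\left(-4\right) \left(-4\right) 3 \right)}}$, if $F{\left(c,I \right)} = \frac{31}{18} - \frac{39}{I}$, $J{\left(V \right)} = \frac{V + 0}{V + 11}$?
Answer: $- \frac{14027243}{1572} \approx -8923.2$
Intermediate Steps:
$J{\left(V \right)} = \frac{V}{11 + V}$
$F{\left(c,I \right)} = \frac{31}{18} - \frac{39}{I}$ ($F{\left(c,I \right)} = 31 \cdot \frac{1}{18} - \frac{39}{I} = \frac{31}{18} - \frac{39}{I}$)
$\left(-94 + J{\left(1 \right)}\right) 95 - \frac{1}{F{\left(-43,\left(-4\right) \left(-4\right) 3 \right)}} = \left(-94 + 1 \frac{1}{11 + 1}\right) 95 - \frac{1}{\frac{31}{18} - \frac{39}{\left(-4\right) \left(-4\right) 3}} = \left(-94 + 1 \cdot \frac{1}{12}\right) 95 - \frac{1}{\frac{31}{18} - \frac{39}{16 \cdot 3}} = \left(-94 + 1 \cdot \frac{1}{12}\right) 95 - \frac{1}{\frac{31}{18} - \frac{39}{48}} = \left(-94 + \frac{1}{12}\right) 95 - \frac{1}{\frac{31}{18} - \frac{13}{16}} = \left(- \frac{1127}{12}\right) 95 - \frac{1}{\frac{31}{18} - \frac{13}{16}} = - \frac{107065}{12} - \frac{1}{\frac{131}{144}} = - \frac{107065}{12} - \frac{144}{131} = - \frac{14027243}{1572}$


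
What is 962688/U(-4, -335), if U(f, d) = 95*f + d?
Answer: -962688/715 ≈ -1346.4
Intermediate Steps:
U(f, d) = d + 95*f
962688/U(-4, -335) = 962688/(-335 + 95*(-4)) = 962688/(-335 - 380) = 962688/(-715) = 962688*(-1/715) = -962688/715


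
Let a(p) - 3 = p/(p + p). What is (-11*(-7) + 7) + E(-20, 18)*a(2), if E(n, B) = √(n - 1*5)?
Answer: 84 + 35*I/2 ≈ 84.0 + 17.5*I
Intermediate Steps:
a(p) = 7/2 (a(p) = 3 + p/(p + p) = 3 + p/((2*p)) = 3 + p*(1/(2*p)) = 3 + ½ = 7/2)
E(n, B) = √(-5 + n) (E(n, B) = √(n - 5) = √(-5 + n))
(-11*(-7) + 7) + E(-20, 18)*a(2) = (-11*(-7) + 7) + √(-5 - 20)*(7/2) = (77 + 7) + √(-25)*(7/2) = 84 + (5*I)*(7/2) = 84 + 35*I/2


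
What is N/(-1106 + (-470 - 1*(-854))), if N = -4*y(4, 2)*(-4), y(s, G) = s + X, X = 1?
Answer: -40/361 ≈ -0.11080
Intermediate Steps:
y(s, G) = 1 + s (y(s, G) = s + 1 = 1 + s)
N = 80 (N = -4*(1 + 4)*(-4) = -4*5*(-4) = -20*(-4) = 80)
N/(-1106 + (-470 - 1*(-854))) = 80/(-1106 + (-470 - 1*(-854))) = 80/(-1106 + (-470 + 854)) = 80/(-1106 + 384) = 80/(-722) = -1/722*80 = -40/361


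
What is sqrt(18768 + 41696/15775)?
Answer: 4*sqrt(11677715711)/3155 ≈ 137.01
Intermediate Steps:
sqrt(18768 + 41696/15775) = sqrt(296106896/15775) = 4*sqrt(11677715711)/3155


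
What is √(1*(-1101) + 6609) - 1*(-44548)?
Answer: 44548 + 18*√17 ≈ 44622.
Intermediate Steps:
√(1*(-1101) + 6609) - 1*(-44548) = √(-1101 + 6609) + 44548 = √5508 + 44548 = 18*√17 + 44548 = 44548 + 18*√17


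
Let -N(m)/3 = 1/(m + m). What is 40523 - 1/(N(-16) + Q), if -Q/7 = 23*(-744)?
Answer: 155328346561/3833091 ≈ 40523.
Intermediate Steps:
N(m) = -3/(2*m) (N(m) = -3/(m + m) = -3*1/(2*m) = -3/(2*m))
Q = 119784 (Q = -161*(-744) = -7*(-17112) = 119784)
40523 - 1/(N(-16) + Q) = 40523 - 1/(-3/2/(-16) + 119784) = 40523 - 1/(-3/2*(-1/16) + 119784) = 40523 - 1/(3/32 + 119784) = 40523 - 1/3833091/32 = 40523 - 1*32/3833091 = 40523 - 32/3833091 = 155328346561/3833091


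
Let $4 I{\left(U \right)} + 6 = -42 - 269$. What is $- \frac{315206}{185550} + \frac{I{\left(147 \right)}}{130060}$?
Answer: $- \frac{16404158879}{9653053200} \approx -1.6994$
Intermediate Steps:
$I{\left(U \right)} = - \frac{317}{4}$ ($I{\left(U \right)} = - \frac{3}{2} + \frac{-42 - 269}{4} = - \frac{3}{2} + \frac{1}{4} \left(-311\right) = - \frac{3}{2} - \frac{311}{4} = - \frac{317}{4}$)
$- \frac{315206}{185550} + \frac{I{\left(147 \right)}}{130060} = - \frac{315206}{185550} - \frac{317}{4 \cdot 130060} = \left(-315206\right) \frac{1}{185550} - \frac{317}{520240} = - \frac{157603}{92775} - \frac{317}{520240} = - \frac{16404158879}{9653053200}$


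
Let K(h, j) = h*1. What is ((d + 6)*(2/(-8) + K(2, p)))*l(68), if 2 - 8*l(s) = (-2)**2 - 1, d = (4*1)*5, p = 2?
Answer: -91/16 ≈ -5.6875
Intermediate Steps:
K(h, j) = h
d = 20 (d = 4*5 = 20)
l(s) = -1/8 (l(s) = 1/4 - ((-2)**2 - 1)/8 = 1/4 - (4 - 1)/8 = 1/4 - 1/8*3 = 1/4 - 3/8 = -1/8)
((d + 6)*(2/(-8) + K(2, p)))*l(68) = ((20 + 6)*(2/(-8) + 2))*(-1/8) = (26*(2*(-1/8) + 2))*(-1/8) = (26*(-1/4 + 2))*(-1/8) = (26*(7/4))*(-1/8) = (91/2)*(-1/8) = -91/16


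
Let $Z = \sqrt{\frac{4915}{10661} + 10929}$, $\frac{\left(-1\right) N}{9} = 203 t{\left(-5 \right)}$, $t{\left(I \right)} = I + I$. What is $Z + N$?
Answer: $18270 + \frac{2 \sqrt{310552222106}}{10661} \approx 18375.0$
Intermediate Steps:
$t{\left(I \right)} = 2 I$
$N = 18270$ ($N = - 9 \cdot 203 \cdot 2 \left(-5\right) = - 9 \cdot 203 \left(-10\right) = \left(-9\right) \left(-2030\right) = 18270$)
$Z = \frac{2 \sqrt{310552222106}}{10661}$ ($Z = \sqrt{4915 \cdot \frac{1}{10661} + 10929} = \sqrt{\frac{4915}{10661} + 10929} = \sqrt{\frac{116518984}{10661}} = \frac{2 \sqrt{310552222106}}{10661} \approx 104.54$)
$Z + N = \frac{2 \sqrt{310552222106}}{10661} + 18270 = 18270 + \frac{2 \sqrt{310552222106}}{10661}$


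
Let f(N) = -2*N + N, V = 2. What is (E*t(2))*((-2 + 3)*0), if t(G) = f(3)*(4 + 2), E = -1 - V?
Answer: 0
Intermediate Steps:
f(N) = -N
E = -3 (E = -1 - 1*2 = -1 - 2 = -3)
t(G) = -18 (t(G) = (-1*3)*(4 + 2) = -3*6 = -18)
(E*t(2))*((-2 + 3)*0) = (-3*(-18))*((-2 + 3)*0) = 54*(1*0) = 54*0 = 0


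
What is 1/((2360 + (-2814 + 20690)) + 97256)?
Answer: 1/117492 ≈ 8.5112e-6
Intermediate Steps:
1/((2360 + (-2814 + 20690)) + 97256) = 1/((2360 + 17876) + 97256) = 1/(20236 + 97256) = 1/117492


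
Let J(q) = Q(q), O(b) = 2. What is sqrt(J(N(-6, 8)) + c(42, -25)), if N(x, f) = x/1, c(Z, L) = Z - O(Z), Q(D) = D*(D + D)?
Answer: 4*sqrt(7) ≈ 10.583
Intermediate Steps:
Q(D) = 2*D**2 (Q(D) = D*(2*D) = 2*D**2)
c(Z, L) = -2 + Z (c(Z, L) = Z - 1*2 = Z - 2 = -2 + Z)
N(x, f) = x (N(x, f) = x*1 = x)
J(q) = 2*q**2
sqrt(J(N(-6, 8)) + c(42, -25)) = sqrt(2*(-6)**2 + (-2 + 42)) = sqrt(2*36 + 40) = sqrt(72 + 40) = sqrt(112) = 4*sqrt(7)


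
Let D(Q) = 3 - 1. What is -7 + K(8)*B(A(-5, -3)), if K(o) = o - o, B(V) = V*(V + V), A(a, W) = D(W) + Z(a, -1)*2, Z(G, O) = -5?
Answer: -7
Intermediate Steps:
D(Q) = 2
A(a, W) = -8 (A(a, W) = 2 - 5*2 = 2 - 10 = -8)
B(V) = 2*V**2 (B(V) = V*(2*V) = 2*V**2)
K(o) = 0
-7 + K(8)*B(A(-5, -3)) = -7 + 0*(2*(-8)**2) = -7 + 0*(2*64) = -7 + 0*128 = -7 + 0 = -7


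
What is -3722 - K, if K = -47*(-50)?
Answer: -6072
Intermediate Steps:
K = 2350
-3722 - K = -3722 - 1*2350 = -3722 - 2350 = -6072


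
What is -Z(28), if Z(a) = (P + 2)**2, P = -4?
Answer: -4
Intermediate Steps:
Z(a) = 4 (Z(a) = (-4 + 2)**2 = (-2)**2 = 4)
-Z(28) = -1*4 = -4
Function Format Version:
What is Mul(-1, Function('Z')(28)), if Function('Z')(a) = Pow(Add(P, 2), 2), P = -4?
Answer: -4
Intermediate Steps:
Function('Z')(a) = 4 (Function('Z')(a) = Pow(Add(-4, 2), 2) = Pow(-2, 2) = 4)
Mul(-1, Function('Z')(28)) = Mul(-1, 4) = -4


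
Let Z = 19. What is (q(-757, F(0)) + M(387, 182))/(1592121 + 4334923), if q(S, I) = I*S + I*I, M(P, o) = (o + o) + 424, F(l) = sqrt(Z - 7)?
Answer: 200/1481761 - 757*sqrt(3)/2963522 ≈ -0.00030746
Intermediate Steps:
F(l) = 2*sqrt(3) (F(l) = sqrt(19 - 7) = sqrt(12) = 2*sqrt(3))
M(P, o) = 424 + 2*o (M(P, o) = 2*o + 424 = 424 + 2*o)
q(S, I) = I**2 + I*S (q(S, I) = I*S + I**2 = I**2 + I*S)
(q(-757, F(0)) + M(387, 182))/(1592121 + 4334923) = ((2*sqrt(3))*(2*sqrt(3) - 757) + (424 + 2*182))/(1592121 + 4334923) = ((2*sqrt(3))*(-757 + 2*sqrt(3)) + (424 + 364))/5927044 = (2*sqrt(3)*(-757 + 2*sqrt(3)) + 788)*(1/5927044) = (788 + 2*sqrt(3)*(-757 + 2*sqrt(3)))*(1/5927044) = 197/1481761 + sqrt(3)*(-757 + 2*sqrt(3))/2963522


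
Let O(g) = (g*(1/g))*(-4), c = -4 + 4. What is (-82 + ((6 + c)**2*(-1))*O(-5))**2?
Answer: 3844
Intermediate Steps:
c = 0
O(g) = -4 (O(g) = (g/g)*(-4) = 1*(-4) = -4)
(-82 + ((6 + c)**2*(-1))*O(-5))**2 = (-82 + ((6 + 0)**2*(-1))*(-4))**2 = (-82 + (6**2*(-1))*(-4))**2 = (-82 + (36*(-1))*(-4))**2 = (-82 - 36*(-4))**2 = (-82 + 144)**2 = 62**2 = 3844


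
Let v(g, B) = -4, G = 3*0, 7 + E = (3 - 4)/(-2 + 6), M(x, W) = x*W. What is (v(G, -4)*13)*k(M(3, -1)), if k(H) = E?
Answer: 377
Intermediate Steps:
M(x, W) = W*x
E = -29/4 (E = -7 + (3 - 4)/(-2 + 6) = -7 - 1/4 = -7 - 1*¼ = -7 - ¼ = -29/4 ≈ -7.2500)
G = 0
k(H) = -29/4
(v(G, -4)*13)*k(M(3, -1)) = -4*13*(-29/4) = -52*(-29/4) = 377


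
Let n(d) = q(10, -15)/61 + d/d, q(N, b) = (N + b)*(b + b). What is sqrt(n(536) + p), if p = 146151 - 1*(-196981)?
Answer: sqrt(1276807043)/61 ≈ 585.78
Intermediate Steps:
q(N, b) = 2*b*(N + b) (q(N, b) = (N + b)*(2*b) = 2*b*(N + b))
p = 343132 (p = 146151 + 196981 = 343132)
n(d) = 211/61 (n(d) = (2*(-15)*(10 - 15))/61 + d/d = (2*(-15)*(-5))*(1/61) + 1 = 150*(1/61) + 1 = 150/61 + 1 = 211/61)
sqrt(n(536) + p) = sqrt(211/61 + 343132) = sqrt(20931263/61) = sqrt(1276807043)/61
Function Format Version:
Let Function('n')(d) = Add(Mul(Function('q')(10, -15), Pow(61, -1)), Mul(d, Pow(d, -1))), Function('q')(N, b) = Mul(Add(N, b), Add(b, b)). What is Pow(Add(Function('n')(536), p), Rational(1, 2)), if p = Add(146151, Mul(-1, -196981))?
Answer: Mul(Rational(1, 61), Pow(1276807043, Rational(1, 2))) ≈ 585.78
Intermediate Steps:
Function('q')(N, b) = Mul(2, b, Add(N, b)) (Function('q')(N, b) = Mul(Add(N, b), Mul(2, b)) = Mul(2, b, Add(N, b)))
p = 343132 (p = Add(146151, 196981) = 343132)
Function('n')(d) = Rational(211, 61) (Function('n')(d) = Add(Mul(Mul(2, -15, Add(10, -15)), Pow(61, -1)), Mul(d, Pow(d, -1))) = Add(Mul(Mul(2, -15, -5), Rational(1, 61)), 1) = Add(Mul(150, Rational(1, 61)), 1) = Add(Rational(150, 61), 1) = Rational(211, 61))
Pow(Add(Function('n')(536), p), Rational(1, 2)) = Pow(Add(Rational(211, 61), 343132), Rational(1, 2)) = Pow(Rational(20931263, 61), Rational(1, 2)) = Mul(Rational(1, 61), Pow(1276807043, Rational(1, 2)))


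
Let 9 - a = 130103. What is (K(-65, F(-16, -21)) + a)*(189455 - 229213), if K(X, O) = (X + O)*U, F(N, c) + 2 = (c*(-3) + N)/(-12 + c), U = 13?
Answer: 171852205648/33 ≈ 5.2076e+9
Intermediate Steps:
a = -130094 (a = 9 - 1*130103 = 9 - 130103 = -130094)
F(N, c) = -2 + (N - 3*c)/(-12 + c) (F(N, c) = -2 + (c*(-3) + N)/(-12 + c) = -2 + (-3*c + N)/(-12 + c) = -2 + (N - 3*c)/(-12 + c))
K(X, O) = 13*O + 13*X (K(X, O) = (X + O)*13 = (O + X)*13 = 13*O + 13*X)
(K(-65, F(-16, -21)) + a)*(189455 - 229213) = ((13*((24 - 16 - 5*(-21))/(-12 - 21)) + 13*(-65)) - 130094)*(189455 - 229213) = ((13*((24 - 16 + 105)/(-33)) - 845) - 130094)*(-39758) = ((13*(-1/33*113) - 845) - 130094)*(-39758) = ((13*(-113/33) - 845) - 130094)*(-39758) = ((-1469/33 - 845) - 130094)*(-39758) = (-29354/33 - 130094)*(-39758) = -4322456/33*(-39758) = 171852205648/33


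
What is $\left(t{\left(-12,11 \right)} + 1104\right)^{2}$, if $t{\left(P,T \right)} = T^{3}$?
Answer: $5929225$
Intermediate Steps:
$\left(t{\left(-12,11 \right)} + 1104\right)^{2} = \left(11^{3} + 1104\right)^{2} = \left(1331 + 1104\right)^{2} = 2435^{2} = 5929225$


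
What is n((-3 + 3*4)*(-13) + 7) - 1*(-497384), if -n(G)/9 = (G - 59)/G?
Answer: 54710719/110 ≈ 4.9737e+5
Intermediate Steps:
n(G) = -9*(-59 + G)/G (n(G) = -9*(G - 59)/G = -9*(-59 + G)/G)
n((-3 + 3*4)*(-13) + 7) - 1*(-497384) = (-9 + 531/((-3 + 3*4)*(-13) + 7)) - 1*(-497384) = (-9 + 531/((-3 + 12)*(-13) + 7)) + 497384 = (-9 + 531/(9*(-13) + 7)) + 497384 = (-9 + 531/(-117 + 7)) + 497384 = (-9 + 531/(-110)) + 497384 = (-9 + 531*(-1/110)) + 497384 = (-9 - 531/110) + 497384 = -1521/110 + 497384 = 54710719/110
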